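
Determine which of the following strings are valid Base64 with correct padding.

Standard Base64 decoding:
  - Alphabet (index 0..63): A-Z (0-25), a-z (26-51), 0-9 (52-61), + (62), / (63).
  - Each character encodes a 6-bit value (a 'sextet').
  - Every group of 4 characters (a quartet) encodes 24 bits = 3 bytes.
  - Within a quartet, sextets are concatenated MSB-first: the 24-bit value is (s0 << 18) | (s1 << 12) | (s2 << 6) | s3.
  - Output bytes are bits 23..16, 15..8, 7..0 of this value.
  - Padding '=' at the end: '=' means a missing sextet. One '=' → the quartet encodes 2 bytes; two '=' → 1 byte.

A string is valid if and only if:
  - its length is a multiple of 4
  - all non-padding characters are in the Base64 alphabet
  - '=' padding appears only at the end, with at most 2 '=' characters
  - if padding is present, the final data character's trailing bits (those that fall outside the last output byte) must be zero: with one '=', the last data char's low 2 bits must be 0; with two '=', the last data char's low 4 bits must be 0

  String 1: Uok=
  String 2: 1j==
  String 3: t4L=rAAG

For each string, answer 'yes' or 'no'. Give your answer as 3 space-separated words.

Answer: yes no no

Derivation:
String 1: 'Uok=' → valid
String 2: '1j==' → invalid (bad trailing bits)
String 3: 't4L=rAAG' → invalid (bad char(s): ['=']; '=' in middle)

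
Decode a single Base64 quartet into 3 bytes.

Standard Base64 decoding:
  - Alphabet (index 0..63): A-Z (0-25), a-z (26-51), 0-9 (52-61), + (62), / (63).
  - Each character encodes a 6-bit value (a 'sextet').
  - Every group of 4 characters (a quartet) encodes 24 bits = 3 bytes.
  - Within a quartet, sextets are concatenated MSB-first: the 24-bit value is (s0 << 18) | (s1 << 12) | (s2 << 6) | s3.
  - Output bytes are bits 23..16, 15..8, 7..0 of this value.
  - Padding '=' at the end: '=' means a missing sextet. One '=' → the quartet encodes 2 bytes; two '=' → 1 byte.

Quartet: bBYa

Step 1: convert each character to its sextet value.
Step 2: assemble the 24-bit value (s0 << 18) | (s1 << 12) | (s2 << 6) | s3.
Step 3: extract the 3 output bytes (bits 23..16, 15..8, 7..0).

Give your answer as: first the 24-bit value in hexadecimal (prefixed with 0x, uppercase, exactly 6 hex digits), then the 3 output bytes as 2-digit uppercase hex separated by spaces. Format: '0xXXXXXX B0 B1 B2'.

Sextets: b=27, B=1, Y=24, a=26
24-bit: (27<<18) | (1<<12) | (24<<6) | 26
      = 0x6C0000 | 0x001000 | 0x000600 | 0x00001A
      = 0x6C161A
Bytes: (v>>16)&0xFF=6C, (v>>8)&0xFF=16, v&0xFF=1A

Answer: 0x6C161A 6C 16 1A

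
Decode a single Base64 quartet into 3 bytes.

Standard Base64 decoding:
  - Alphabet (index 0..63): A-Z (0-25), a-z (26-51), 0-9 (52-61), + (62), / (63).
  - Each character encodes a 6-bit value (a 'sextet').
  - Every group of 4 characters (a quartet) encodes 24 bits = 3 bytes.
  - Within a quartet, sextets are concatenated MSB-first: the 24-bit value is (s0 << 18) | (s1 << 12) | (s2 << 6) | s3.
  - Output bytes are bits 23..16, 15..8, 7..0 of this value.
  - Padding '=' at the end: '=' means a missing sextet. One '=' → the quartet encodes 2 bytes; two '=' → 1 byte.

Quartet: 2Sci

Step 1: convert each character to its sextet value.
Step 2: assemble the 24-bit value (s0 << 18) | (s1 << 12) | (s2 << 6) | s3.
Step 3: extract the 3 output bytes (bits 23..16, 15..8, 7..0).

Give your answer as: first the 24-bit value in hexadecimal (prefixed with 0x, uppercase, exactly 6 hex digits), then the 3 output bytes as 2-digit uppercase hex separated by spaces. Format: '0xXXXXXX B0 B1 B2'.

Answer: 0xD92722 D9 27 22

Derivation:
Sextets: 2=54, S=18, c=28, i=34
24-bit: (54<<18) | (18<<12) | (28<<6) | 34
      = 0xD80000 | 0x012000 | 0x000700 | 0x000022
      = 0xD92722
Bytes: (v>>16)&0xFF=D9, (v>>8)&0xFF=27, v&0xFF=22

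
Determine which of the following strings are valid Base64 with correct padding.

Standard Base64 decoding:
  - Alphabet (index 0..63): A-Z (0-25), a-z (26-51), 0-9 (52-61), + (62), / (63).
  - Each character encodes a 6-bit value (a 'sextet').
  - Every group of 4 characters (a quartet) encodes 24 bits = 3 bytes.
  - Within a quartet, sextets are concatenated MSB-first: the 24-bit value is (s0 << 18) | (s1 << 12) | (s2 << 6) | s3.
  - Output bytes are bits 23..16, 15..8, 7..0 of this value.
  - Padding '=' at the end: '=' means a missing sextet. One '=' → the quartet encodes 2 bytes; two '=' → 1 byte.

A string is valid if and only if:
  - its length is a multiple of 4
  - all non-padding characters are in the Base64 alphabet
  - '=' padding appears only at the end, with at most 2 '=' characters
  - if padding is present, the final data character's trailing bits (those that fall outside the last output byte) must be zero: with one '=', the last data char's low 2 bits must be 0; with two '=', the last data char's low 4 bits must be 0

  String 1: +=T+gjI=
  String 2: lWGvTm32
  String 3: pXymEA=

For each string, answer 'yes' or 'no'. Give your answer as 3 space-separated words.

Answer: no yes no

Derivation:
String 1: '+=T+gjI=' → invalid (bad char(s): ['=']; '=' in middle)
String 2: 'lWGvTm32' → valid
String 3: 'pXymEA=' → invalid (len=7 not mult of 4)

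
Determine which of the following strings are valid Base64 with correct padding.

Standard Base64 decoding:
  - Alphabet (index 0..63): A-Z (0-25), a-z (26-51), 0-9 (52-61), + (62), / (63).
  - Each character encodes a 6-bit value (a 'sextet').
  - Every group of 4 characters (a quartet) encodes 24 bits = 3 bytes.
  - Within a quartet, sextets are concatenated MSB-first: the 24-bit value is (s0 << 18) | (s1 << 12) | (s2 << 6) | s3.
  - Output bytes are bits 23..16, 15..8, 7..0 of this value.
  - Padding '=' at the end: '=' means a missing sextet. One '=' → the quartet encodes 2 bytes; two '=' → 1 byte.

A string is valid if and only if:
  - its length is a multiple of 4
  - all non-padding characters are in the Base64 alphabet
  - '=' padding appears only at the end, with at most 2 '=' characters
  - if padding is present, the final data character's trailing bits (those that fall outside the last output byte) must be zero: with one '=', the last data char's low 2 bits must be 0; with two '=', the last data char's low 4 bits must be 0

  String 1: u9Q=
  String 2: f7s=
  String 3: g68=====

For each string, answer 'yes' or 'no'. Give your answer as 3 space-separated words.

Answer: yes yes no

Derivation:
String 1: 'u9Q=' → valid
String 2: 'f7s=' → valid
String 3: 'g68=====' → invalid (5 pad chars (max 2))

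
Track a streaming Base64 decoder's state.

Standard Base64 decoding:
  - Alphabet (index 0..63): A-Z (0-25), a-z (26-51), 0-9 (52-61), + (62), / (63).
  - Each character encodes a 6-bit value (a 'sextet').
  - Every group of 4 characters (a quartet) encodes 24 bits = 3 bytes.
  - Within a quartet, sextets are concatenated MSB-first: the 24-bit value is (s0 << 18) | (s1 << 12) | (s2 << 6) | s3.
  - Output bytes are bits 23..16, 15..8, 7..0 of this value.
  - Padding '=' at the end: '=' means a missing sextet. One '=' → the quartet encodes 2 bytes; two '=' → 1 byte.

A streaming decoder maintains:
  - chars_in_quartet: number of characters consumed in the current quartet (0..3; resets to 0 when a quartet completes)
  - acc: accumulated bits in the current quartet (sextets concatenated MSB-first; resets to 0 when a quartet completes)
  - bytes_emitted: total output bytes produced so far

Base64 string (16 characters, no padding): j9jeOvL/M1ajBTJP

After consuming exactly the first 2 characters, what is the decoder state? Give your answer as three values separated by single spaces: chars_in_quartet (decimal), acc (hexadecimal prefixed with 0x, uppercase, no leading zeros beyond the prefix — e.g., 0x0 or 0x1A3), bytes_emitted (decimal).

After char 0 ('j'=35): chars_in_quartet=1 acc=0x23 bytes_emitted=0
After char 1 ('9'=61): chars_in_quartet=2 acc=0x8FD bytes_emitted=0

Answer: 2 0x8FD 0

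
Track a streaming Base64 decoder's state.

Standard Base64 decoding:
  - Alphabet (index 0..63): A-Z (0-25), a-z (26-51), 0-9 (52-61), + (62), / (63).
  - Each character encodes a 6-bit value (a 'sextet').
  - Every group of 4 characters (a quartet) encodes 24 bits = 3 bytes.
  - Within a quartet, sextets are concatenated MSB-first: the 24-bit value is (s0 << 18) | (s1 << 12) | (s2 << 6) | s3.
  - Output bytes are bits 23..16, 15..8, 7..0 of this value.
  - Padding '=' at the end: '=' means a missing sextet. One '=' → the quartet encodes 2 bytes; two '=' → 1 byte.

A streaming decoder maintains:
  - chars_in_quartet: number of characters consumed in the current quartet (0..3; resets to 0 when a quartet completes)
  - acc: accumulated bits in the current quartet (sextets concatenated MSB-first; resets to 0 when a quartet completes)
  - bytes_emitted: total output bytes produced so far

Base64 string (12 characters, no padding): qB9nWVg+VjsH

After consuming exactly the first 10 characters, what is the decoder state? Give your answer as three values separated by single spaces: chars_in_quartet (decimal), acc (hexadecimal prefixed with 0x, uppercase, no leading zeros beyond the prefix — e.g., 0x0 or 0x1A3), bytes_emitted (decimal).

Answer: 2 0x563 6

Derivation:
After char 0 ('q'=42): chars_in_quartet=1 acc=0x2A bytes_emitted=0
After char 1 ('B'=1): chars_in_quartet=2 acc=0xA81 bytes_emitted=0
After char 2 ('9'=61): chars_in_quartet=3 acc=0x2A07D bytes_emitted=0
After char 3 ('n'=39): chars_in_quartet=4 acc=0xA81F67 -> emit A8 1F 67, reset; bytes_emitted=3
After char 4 ('W'=22): chars_in_quartet=1 acc=0x16 bytes_emitted=3
After char 5 ('V'=21): chars_in_quartet=2 acc=0x595 bytes_emitted=3
After char 6 ('g'=32): chars_in_quartet=3 acc=0x16560 bytes_emitted=3
After char 7 ('+'=62): chars_in_quartet=4 acc=0x59583E -> emit 59 58 3E, reset; bytes_emitted=6
After char 8 ('V'=21): chars_in_quartet=1 acc=0x15 bytes_emitted=6
After char 9 ('j'=35): chars_in_quartet=2 acc=0x563 bytes_emitted=6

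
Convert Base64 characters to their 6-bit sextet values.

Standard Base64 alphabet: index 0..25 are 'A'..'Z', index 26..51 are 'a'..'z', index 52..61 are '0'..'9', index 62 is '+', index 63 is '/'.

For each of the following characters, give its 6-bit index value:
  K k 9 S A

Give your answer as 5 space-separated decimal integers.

Answer: 10 36 61 18 0

Derivation:
'K': A..Z range, ord('K') − ord('A') = 10
'k': a..z range, 26 + ord('k') − ord('a') = 36
'9': 0..9 range, 52 + ord('9') − ord('0') = 61
'S': A..Z range, ord('S') − ord('A') = 18
'A': A..Z range, ord('A') − ord('A') = 0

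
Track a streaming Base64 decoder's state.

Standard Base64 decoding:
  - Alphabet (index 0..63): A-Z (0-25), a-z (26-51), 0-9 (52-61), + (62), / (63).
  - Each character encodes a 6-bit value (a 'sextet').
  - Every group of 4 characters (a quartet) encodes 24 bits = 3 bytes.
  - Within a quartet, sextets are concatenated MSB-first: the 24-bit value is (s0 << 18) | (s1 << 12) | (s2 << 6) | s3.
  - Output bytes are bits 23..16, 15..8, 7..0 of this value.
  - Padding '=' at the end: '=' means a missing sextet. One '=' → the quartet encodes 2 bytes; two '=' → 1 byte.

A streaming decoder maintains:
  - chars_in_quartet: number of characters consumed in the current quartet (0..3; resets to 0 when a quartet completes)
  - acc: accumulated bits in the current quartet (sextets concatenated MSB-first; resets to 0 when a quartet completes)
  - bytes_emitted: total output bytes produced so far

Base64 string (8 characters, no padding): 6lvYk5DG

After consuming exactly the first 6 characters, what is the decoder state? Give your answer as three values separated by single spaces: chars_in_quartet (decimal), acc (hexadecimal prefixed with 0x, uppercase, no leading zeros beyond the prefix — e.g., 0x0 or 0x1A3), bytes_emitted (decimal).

After char 0 ('6'=58): chars_in_quartet=1 acc=0x3A bytes_emitted=0
After char 1 ('l'=37): chars_in_quartet=2 acc=0xEA5 bytes_emitted=0
After char 2 ('v'=47): chars_in_quartet=3 acc=0x3A96F bytes_emitted=0
After char 3 ('Y'=24): chars_in_quartet=4 acc=0xEA5BD8 -> emit EA 5B D8, reset; bytes_emitted=3
After char 4 ('k'=36): chars_in_quartet=1 acc=0x24 bytes_emitted=3
After char 5 ('5'=57): chars_in_quartet=2 acc=0x939 bytes_emitted=3

Answer: 2 0x939 3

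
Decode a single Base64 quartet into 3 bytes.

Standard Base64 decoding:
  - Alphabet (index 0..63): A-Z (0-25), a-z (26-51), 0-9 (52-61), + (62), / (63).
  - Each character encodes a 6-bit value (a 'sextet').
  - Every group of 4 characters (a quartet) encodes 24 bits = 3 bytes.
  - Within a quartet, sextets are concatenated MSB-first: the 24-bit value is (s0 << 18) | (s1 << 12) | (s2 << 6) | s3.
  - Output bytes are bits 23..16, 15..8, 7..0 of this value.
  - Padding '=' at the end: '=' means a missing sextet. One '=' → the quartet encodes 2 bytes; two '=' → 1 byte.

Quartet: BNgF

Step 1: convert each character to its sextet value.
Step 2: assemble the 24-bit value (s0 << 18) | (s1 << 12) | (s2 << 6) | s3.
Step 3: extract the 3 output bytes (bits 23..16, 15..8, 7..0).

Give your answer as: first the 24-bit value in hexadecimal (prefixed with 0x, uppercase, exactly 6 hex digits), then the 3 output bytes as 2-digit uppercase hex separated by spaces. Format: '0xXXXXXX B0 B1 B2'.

Sextets: B=1, N=13, g=32, F=5
24-bit: (1<<18) | (13<<12) | (32<<6) | 5
      = 0x040000 | 0x00D000 | 0x000800 | 0x000005
      = 0x04D805
Bytes: (v>>16)&0xFF=04, (v>>8)&0xFF=D8, v&0xFF=05

Answer: 0x04D805 04 D8 05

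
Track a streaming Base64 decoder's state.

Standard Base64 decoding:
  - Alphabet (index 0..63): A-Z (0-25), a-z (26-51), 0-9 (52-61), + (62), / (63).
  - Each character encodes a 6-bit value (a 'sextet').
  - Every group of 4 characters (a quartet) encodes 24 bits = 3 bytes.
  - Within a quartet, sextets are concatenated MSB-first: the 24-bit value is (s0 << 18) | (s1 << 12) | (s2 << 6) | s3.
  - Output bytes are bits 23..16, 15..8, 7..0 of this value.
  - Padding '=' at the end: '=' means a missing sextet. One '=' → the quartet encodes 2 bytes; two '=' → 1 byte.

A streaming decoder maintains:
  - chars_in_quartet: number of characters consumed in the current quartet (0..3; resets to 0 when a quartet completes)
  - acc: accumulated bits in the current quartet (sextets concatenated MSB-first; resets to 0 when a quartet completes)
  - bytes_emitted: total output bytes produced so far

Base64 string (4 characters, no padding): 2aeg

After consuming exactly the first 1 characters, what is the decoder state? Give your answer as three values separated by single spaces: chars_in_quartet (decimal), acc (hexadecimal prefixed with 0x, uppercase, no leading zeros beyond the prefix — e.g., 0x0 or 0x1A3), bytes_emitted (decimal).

Answer: 1 0x36 0

Derivation:
After char 0 ('2'=54): chars_in_quartet=1 acc=0x36 bytes_emitted=0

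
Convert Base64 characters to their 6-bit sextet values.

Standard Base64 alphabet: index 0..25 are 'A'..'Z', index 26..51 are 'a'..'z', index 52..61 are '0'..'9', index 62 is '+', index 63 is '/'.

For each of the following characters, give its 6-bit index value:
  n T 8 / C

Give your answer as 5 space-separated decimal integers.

Answer: 39 19 60 63 2

Derivation:
'n': a..z range, 26 + ord('n') − ord('a') = 39
'T': A..Z range, ord('T') − ord('A') = 19
'8': 0..9 range, 52 + ord('8') − ord('0') = 60
'/': index 63
'C': A..Z range, ord('C') − ord('A') = 2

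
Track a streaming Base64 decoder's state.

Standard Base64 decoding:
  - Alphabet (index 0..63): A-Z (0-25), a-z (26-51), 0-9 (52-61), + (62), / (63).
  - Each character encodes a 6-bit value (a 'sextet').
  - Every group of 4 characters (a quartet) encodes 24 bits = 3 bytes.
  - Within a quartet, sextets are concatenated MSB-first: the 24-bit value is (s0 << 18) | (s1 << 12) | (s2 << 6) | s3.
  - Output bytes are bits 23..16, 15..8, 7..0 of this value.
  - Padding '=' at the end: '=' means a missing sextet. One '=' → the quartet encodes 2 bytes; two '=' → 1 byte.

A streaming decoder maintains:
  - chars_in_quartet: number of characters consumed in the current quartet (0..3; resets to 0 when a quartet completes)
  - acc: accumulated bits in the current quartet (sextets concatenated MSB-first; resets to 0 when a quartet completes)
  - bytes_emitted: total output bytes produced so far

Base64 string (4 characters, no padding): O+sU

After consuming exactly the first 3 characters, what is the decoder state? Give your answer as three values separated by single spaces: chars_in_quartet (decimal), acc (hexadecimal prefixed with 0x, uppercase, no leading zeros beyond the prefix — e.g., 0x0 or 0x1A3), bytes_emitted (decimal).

Answer: 3 0xEFAC 0

Derivation:
After char 0 ('O'=14): chars_in_quartet=1 acc=0xE bytes_emitted=0
After char 1 ('+'=62): chars_in_quartet=2 acc=0x3BE bytes_emitted=0
After char 2 ('s'=44): chars_in_quartet=3 acc=0xEFAC bytes_emitted=0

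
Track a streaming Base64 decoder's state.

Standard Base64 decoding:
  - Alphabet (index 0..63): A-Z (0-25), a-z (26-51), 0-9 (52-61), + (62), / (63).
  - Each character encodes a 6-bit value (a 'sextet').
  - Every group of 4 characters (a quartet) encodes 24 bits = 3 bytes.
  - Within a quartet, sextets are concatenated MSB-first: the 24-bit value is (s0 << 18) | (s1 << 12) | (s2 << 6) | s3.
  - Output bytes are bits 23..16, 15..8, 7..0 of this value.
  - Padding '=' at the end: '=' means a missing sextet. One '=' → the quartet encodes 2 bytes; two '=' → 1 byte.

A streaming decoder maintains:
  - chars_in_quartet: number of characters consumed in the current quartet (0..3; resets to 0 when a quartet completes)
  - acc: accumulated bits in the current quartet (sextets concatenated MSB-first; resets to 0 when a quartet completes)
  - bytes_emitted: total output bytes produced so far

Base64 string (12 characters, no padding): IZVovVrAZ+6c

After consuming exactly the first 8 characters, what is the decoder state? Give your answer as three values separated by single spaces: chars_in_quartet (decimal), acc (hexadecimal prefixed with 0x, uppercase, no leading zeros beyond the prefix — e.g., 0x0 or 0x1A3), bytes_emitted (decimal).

Answer: 0 0x0 6

Derivation:
After char 0 ('I'=8): chars_in_quartet=1 acc=0x8 bytes_emitted=0
After char 1 ('Z'=25): chars_in_quartet=2 acc=0x219 bytes_emitted=0
After char 2 ('V'=21): chars_in_quartet=3 acc=0x8655 bytes_emitted=0
After char 3 ('o'=40): chars_in_quartet=4 acc=0x219568 -> emit 21 95 68, reset; bytes_emitted=3
After char 4 ('v'=47): chars_in_quartet=1 acc=0x2F bytes_emitted=3
After char 5 ('V'=21): chars_in_quartet=2 acc=0xBD5 bytes_emitted=3
After char 6 ('r'=43): chars_in_quartet=3 acc=0x2F56B bytes_emitted=3
After char 7 ('A'=0): chars_in_quartet=4 acc=0xBD5AC0 -> emit BD 5A C0, reset; bytes_emitted=6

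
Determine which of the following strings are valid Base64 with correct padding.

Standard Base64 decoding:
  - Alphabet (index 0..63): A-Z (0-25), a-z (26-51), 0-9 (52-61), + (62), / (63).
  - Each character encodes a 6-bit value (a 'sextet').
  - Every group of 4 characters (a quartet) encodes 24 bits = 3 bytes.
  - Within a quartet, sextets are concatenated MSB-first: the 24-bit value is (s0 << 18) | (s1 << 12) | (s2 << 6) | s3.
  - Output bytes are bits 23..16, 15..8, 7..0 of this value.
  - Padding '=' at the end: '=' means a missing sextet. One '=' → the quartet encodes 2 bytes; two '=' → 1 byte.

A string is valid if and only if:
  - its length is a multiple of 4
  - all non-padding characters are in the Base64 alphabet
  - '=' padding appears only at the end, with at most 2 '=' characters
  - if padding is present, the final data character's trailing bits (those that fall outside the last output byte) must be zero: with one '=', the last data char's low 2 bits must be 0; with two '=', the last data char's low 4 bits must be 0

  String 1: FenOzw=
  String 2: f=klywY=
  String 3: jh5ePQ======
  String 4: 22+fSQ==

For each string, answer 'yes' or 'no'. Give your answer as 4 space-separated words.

String 1: 'FenOzw=' → invalid (len=7 not mult of 4)
String 2: 'f=klywY=' → invalid (bad char(s): ['=']; '=' in middle)
String 3: 'jh5ePQ======' → invalid (6 pad chars (max 2))
String 4: '22+fSQ==' → valid

Answer: no no no yes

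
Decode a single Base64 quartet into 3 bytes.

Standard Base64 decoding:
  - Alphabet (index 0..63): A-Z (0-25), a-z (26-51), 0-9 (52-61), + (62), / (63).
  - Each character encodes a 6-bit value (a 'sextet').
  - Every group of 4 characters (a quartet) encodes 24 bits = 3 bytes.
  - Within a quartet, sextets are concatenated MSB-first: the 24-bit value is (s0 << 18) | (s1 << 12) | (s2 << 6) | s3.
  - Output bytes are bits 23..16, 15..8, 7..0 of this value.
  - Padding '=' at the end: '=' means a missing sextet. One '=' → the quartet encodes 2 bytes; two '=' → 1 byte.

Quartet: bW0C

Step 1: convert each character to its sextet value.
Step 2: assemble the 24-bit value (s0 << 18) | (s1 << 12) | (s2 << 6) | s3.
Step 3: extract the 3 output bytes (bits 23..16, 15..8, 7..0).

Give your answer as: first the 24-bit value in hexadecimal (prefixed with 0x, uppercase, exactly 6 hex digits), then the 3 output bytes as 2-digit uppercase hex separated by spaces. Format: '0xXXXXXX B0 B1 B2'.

Answer: 0x6D6D02 6D 6D 02

Derivation:
Sextets: b=27, W=22, 0=52, C=2
24-bit: (27<<18) | (22<<12) | (52<<6) | 2
      = 0x6C0000 | 0x016000 | 0x000D00 | 0x000002
      = 0x6D6D02
Bytes: (v>>16)&0xFF=6D, (v>>8)&0xFF=6D, v&0xFF=02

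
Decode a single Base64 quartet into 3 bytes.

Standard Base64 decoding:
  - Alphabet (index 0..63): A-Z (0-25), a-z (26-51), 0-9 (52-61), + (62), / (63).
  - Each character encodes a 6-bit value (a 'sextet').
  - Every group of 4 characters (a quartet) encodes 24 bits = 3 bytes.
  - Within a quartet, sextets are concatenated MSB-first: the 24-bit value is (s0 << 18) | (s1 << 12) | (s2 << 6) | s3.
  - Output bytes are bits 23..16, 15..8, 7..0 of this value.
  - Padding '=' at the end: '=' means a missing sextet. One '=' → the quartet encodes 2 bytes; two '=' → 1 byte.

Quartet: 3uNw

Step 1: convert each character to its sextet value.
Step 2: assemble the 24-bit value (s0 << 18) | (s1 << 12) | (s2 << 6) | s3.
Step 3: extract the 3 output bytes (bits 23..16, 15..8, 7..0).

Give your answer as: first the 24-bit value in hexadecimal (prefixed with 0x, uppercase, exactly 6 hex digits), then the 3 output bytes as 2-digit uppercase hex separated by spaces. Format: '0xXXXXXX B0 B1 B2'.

Answer: 0xDEE370 DE E3 70

Derivation:
Sextets: 3=55, u=46, N=13, w=48
24-bit: (55<<18) | (46<<12) | (13<<6) | 48
      = 0xDC0000 | 0x02E000 | 0x000340 | 0x000030
      = 0xDEE370
Bytes: (v>>16)&0xFF=DE, (v>>8)&0xFF=E3, v&0xFF=70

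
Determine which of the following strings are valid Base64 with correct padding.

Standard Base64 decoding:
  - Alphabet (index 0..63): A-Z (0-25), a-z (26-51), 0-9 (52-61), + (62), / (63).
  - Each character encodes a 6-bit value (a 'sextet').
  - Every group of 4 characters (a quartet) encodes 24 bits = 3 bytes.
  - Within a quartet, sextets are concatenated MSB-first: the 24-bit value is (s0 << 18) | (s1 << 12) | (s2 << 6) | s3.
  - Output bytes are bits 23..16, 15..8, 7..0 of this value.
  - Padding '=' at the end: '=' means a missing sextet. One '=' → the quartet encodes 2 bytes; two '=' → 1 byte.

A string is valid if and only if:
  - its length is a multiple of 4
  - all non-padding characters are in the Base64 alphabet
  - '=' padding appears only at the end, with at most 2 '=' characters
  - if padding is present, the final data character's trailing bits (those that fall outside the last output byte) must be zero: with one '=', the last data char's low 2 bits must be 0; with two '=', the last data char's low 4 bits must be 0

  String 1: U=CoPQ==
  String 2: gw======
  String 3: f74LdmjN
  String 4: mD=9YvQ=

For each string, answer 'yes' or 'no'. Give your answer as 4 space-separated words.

String 1: 'U=CoPQ==' → invalid (bad char(s): ['=']; '=' in middle)
String 2: 'gw======' → invalid (6 pad chars (max 2))
String 3: 'f74LdmjN' → valid
String 4: 'mD=9YvQ=' → invalid (bad char(s): ['=']; '=' in middle)

Answer: no no yes no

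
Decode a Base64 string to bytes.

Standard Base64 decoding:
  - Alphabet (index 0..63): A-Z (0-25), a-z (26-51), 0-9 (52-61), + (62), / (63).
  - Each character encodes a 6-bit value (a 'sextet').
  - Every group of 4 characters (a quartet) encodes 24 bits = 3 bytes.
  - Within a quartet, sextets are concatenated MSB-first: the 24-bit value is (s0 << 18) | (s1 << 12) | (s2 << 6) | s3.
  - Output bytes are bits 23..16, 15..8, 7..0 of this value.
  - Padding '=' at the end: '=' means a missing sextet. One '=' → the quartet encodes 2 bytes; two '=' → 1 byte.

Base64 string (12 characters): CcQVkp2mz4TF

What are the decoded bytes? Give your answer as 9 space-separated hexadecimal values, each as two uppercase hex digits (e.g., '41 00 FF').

After char 0 ('C'=2): chars_in_quartet=1 acc=0x2 bytes_emitted=0
After char 1 ('c'=28): chars_in_quartet=2 acc=0x9C bytes_emitted=0
After char 2 ('Q'=16): chars_in_quartet=3 acc=0x2710 bytes_emitted=0
After char 3 ('V'=21): chars_in_quartet=4 acc=0x9C415 -> emit 09 C4 15, reset; bytes_emitted=3
After char 4 ('k'=36): chars_in_quartet=1 acc=0x24 bytes_emitted=3
After char 5 ('p'=41): chars_in_quartet=2 acc=0x929 bytes_emitted=3
After char 6 ('2'=54): chars_in_quartet=3 acc=0x24A76 bytes_emitted=3
After char 7 ('m'=38): chars_in_quartet=4 acc=0x929DA6 -> emit 92 9D A6, reset; bytes_emitted=6
After char 8 ('z'=51): chars_in_quartet=1 acc=0x33 bytes_emitted=6
After char 9 ('4'=56): chars_in_quartet=2 acc=0xCF8 bytes_emitted=6
After char 10 ('T'=19): chars_in_quartet=3 acc=0x33E13 bytes_emitted=6
After char 11 ('F'=5): chars_in_quartet=4 acc=0xCF84C5 -> emit CF 84 C5, reset; bytes_emitted=9

Answer: 09 C4 15 92 9D A6 CF 84 C5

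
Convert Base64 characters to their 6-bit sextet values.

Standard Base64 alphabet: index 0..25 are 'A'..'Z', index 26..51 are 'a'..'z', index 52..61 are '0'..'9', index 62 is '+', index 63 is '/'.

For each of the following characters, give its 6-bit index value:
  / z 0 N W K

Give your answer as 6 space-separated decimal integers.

Answer: 63 51 52 13 22 10

Derivation:
'/': index 63
'z': a..z range, 26 + ord('z') − ord('a') = 51
'0': 0..9 range, 52 + ord('0') − ord('0') = 52
'N': A..Z range, ord('N') − ord('A') = 13
'W': A..Z range, ord('W') − ord('A') = 22
'K': A..Z range, ord('K') − ord('A') = 10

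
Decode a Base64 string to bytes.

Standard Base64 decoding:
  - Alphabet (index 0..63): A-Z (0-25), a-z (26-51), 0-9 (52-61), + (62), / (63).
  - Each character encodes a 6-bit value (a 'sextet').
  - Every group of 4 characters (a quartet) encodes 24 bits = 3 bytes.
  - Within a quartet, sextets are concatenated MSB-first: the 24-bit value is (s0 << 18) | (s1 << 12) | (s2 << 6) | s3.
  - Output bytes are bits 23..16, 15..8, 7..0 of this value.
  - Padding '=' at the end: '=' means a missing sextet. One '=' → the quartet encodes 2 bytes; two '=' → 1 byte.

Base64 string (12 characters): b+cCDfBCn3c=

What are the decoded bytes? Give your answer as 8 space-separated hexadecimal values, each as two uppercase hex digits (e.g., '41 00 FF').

After char 0 ('b'=27): chars_in_quartet=1 acc=0x1B bytes_emitted=0
After char 1 ('+'=62): chars_in_quartet=2 acc=0x6FE bytes_emitted=0
After char 2 ('c'=28): chars_in_quartet=3 acc=0x1BF9C bytes_emitted=0
After char 3 ('C'=2): chars_in_quartet=4 acc=0x6FE702 -> emit 6F E7 02, reset; bytes_emitted=3
After char 4 ('D'=3): chars_in_quartet=1 acc=0x3 bytes_emitted=3
After char 5 ('f'=31): chars_in_quartet=2 acc=0xDF bytes_emitted=3
After char 6 ('B'=1): chars_in_quartet=3 acc=0x37C1 bytes_emitted=3
After char 7 ('C'=2): chars_in_quartet=4 acc=0xDF042 -> emit 0D F0 42, reset; bytes_emitted=6
After char 8 ('n'=39): chars_in_quartet=1 acc=0x27 bytes_emitted=6
After char 9 ('3'=55): chars_in_quartet=2 acc=0x9F7 bytes_emitted=6
After char 10 ('c'=28): chars_in_quartet=3 acc=0x27DDC bytes_emitted=6
Padding '=': partial quartet acc=0x27DDC -> emit 9F 77; bytes_emitted=8

Answer: 6F E7 02 0D F0 42 9F 77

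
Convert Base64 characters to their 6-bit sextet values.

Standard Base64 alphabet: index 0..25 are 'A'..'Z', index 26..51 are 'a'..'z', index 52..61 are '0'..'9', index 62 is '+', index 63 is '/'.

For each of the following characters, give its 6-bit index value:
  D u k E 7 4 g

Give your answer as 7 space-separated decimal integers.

Answer: 3 46 36 4 59 56 32

Derivation:
'D': A..Z range, ord('D') − ord('A') = 3
'u': a..z range, 26 + ord('u') − ord('a') = 46
'k': a..z range, 26 + ord('k') − ord('a') = 36
'E': A..Z range, ord('E') − ord('A') = 4
'7': 0..9 range, 52 + ord('7') − ord('0') = 59
'4': 0..9 range, 52 + ord('4') − ord('0') = 56
'g': a..z range, 26 + ord('g') − ord('a') = 32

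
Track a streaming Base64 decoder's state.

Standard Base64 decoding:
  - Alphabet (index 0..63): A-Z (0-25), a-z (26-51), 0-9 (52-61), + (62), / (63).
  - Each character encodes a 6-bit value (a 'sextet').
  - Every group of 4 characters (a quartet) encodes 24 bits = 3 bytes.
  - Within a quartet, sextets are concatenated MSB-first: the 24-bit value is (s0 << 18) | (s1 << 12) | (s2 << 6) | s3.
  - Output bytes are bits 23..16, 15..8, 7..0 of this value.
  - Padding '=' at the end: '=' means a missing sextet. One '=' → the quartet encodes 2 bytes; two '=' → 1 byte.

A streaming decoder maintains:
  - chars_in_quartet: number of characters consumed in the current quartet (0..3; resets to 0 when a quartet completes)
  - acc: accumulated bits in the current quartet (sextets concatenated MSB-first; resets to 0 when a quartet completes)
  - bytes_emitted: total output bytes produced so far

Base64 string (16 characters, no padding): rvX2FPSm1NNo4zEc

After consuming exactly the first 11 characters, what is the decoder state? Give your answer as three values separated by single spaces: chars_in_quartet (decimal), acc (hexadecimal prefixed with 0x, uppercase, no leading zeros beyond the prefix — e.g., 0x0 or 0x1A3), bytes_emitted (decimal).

After char 0 ('r'=43): chars_in_quartet=1 acc=0x2B bytes_emitted=0
After char 1 ('v'=47): chars_in_quartet=2 acc=0xAEF bytes_emitted=0
After char 2 ('X'=23): chars_in_quartet=3 acc=0x2BBD7 bytes_emitted=0
After char 3 ('2'=54): chars_in_quartet=4 acc=0xAEF5F6 -> emit AE F5 F6, reset; bytes_emitted=3
After char 4 ('F'=5): chars_in_quartet=1 acc=0x5 bytes_emitted=3
After char 5 ('P'=15): chars_in_quartet=2 acc=0x14F bytes_emitted=3
After char 6 ('S'=18): chars_in_quartet=3 acc=0x53D2 bytes_emitted=3
After char 7 ('m'=38): chars_in_quartet=4 acc=0x14F4A6 -> emit 14 F4 A6, reset; bytes_emitted=6
After char 8 ('1'=53): chars_in_quartet=1 acc=0x35 bytes_emitted=6
After char 9 ('N'=13): chars_in_quartet=2 acc=0xD4D bytes_emitted=6
After char 10 ('N'=13): chars_in_quartet=3 acc=0x3534D bytes_emitted=6

Answer: 3 0x3534D 6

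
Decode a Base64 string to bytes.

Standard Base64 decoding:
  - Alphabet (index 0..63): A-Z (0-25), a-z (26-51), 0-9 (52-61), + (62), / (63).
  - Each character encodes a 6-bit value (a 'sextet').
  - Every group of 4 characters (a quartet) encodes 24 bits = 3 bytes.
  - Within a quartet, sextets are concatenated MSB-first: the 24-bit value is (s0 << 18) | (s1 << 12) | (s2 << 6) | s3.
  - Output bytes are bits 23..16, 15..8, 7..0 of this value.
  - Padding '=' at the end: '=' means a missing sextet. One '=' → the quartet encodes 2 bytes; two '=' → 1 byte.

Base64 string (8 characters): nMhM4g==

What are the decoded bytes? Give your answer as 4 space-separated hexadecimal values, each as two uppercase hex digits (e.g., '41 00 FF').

After char 0 ('n'=39): chars_in_quartet=1 acc=0x27 bytes_emitted=0
After char 1 ('M'=12): chars_in_quartet=2 acc=0x9CC bytes_emitted=0
After char 2 ('h'=33): chars_in_quartet=3 acc=0x27321 bytes_emitted=0
After char 3 ('M'=12): chars_in_quartet=4 acc=0x9CC84C -> emit 9C C8 4C, reset; bytes_emitted=3
After char 4 ('4'=56): chars_in_quartet=1 acc=0x38 bytes_emitted=3
After char 5 ('g'=32): chars_in_quartet=2 acc=0xE20 bytes_emitted=3
Padding '==': partial quartet acc=0xE20 -> emit E2; bytes_emitted=4

Answer: 9C C8 4C E2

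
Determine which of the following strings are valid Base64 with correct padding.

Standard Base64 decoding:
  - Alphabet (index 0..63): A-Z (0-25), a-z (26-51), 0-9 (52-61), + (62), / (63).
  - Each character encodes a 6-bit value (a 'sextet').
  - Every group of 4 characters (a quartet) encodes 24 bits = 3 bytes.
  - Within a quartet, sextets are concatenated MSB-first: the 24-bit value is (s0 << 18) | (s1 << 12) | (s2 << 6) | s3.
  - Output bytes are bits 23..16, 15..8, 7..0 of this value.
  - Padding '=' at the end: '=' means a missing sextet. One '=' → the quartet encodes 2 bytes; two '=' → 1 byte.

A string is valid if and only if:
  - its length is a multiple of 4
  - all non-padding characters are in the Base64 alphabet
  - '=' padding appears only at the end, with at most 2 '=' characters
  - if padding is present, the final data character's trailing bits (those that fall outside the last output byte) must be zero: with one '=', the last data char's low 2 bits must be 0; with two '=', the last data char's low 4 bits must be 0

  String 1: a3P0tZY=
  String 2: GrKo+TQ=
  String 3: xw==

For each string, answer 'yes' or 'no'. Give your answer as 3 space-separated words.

String 1: 'a3P0tZY=' → valid
String 2: 'GrKo+TQ=' → valid
String 3: 'xw==' → valid

Answer: yes yes yes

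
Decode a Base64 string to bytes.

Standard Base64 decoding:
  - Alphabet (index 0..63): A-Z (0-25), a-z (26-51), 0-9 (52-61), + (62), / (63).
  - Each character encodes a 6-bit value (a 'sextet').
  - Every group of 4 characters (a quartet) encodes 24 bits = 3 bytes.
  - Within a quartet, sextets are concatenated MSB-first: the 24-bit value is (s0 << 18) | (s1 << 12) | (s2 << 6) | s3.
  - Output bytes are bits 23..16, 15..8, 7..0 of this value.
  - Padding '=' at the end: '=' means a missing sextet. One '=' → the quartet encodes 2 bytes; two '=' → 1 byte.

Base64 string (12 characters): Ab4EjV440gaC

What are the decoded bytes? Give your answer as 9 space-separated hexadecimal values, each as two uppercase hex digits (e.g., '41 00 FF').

After char 0 ('A'=0): chars_in_quartet=1 acc=0x0 bytes_emitted=0
After char 1 ('b'=27): chars_in_quartet=2 acc=0x1B bytes_emitted=0
After char 2 ('4'=56): chars_in_quartet=3 acc=0x6F8 bytes_emitted=0
After char 3 ('E'=4): chars_in_quartet=4 acc=0x1BE04 -> emit 01 BE 04, reset; bytes_emitted=3
After char 4 ('j'=35): chars_in_quartet=1 acc=0x23 bytes_emitted=3
After char 5 ('V'=21): chars_in_quartet=2 acc=0x8D5 bytes_emitted=3
After char 6 ('4'=56): chars_in_quartet=3 acc=0x23578 bytes_emitted=3
After char 7 ('4'=56): chars_in_quartet=4 acc=0x8D5E38 -> emit 8D 5E 38, reset; bytes_emitted=6
After char 8 ('0'=52): chars_in_quartet=1 acc=0x34 bytes_emitted=6
After char 9 ('g'=32): chars_in_quartet=2 acc=0xD20 bytes_emitted=6
After char 10 ('a'=26): chars_in_quartet=3 acc=0x3481A bytes_emitted=6
After char 11 ('C'=2): chars_in_quartet=4 acc=0xD20682 -> emit D2 06 82, reset; bytes_emitted=9

Answer: 01 BE 04 8D 5E 38 D2 06 82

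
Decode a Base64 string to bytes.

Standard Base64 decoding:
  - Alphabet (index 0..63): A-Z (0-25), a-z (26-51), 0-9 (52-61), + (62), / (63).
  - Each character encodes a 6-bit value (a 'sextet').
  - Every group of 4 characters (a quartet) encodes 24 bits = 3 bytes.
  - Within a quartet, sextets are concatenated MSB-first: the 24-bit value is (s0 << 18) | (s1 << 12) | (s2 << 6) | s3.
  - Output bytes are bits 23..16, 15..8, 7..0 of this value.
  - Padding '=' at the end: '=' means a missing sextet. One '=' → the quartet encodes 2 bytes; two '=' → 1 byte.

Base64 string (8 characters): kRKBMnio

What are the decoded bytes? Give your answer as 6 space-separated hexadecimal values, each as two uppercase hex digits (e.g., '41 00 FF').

Answer: 91 12 81 32 78 A8

Derivation:
After char 0 ('k'=36): chars_in_quartet=1 acc=0x24 bytes_emitted=0
After char 1 ('R'=17): chars_in_quartet=2 acc=0x911 bytes_emitted=0
After char 2 ('K'=10): chars_in_quartet=3 acc=0x2444A bytes_emitted=0
After char 3 ('B'=1): chars_in_quartet=4 acc=0x911281 -> emit 91 12 81, reset; bytes_emitted=3
After char 4 ('M'=12): chars_in_quartet=1 acc=0xC bytes_emitted=3
After char 5 ('n'=39): chars_in_quartet=2 acc=0x327 bytes_emitted=3
After char 6 ('i'=34): chars_in_quartet=3 acc=0xC9E2 bytes_emitted=3
After char 7 ('o'=40): chars_in_quartet=4 acc=0x3278A8 -> emit 32 78 A8, reset; bytes_emitted=6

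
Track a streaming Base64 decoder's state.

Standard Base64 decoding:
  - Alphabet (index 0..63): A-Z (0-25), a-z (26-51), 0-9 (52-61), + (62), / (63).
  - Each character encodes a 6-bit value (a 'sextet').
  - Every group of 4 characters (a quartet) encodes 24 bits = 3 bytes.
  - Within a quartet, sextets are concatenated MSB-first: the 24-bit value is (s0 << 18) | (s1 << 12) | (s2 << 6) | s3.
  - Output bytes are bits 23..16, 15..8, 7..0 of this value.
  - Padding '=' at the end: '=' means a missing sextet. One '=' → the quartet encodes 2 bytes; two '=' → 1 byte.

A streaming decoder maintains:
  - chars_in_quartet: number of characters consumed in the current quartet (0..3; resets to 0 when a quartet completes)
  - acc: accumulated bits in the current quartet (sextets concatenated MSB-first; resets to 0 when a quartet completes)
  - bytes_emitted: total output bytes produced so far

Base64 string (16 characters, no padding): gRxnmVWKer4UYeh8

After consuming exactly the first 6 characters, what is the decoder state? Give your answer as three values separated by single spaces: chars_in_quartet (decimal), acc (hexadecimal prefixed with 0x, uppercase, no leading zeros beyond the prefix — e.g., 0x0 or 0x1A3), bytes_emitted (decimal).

Answer: 2 0x995 3

Derivation:
After char 0 ('g'=32): chars_in_quartet=1 acc=0x20 bytes_emitted=0
After char 1 ('R'=17): chars_in_quartet=2 acc=0x811 bytes_emitted=0
After char 2 ('x'=49): chars_in_quartet=3 acc=0x20471 bytes_emitted=0
After char 3 ('n'=39): chars_in_quartet=4 acc=0x811C67 -> emit 81 1C 67, reset; bytes_emitted=3
After char 4 ('m'=38): chars_in_quartet=1 acc=0x26 bytes_emitted=3
After char 5 ('V'=21): chars_in_quartet=2 acc=0x995 bytes_emitted=3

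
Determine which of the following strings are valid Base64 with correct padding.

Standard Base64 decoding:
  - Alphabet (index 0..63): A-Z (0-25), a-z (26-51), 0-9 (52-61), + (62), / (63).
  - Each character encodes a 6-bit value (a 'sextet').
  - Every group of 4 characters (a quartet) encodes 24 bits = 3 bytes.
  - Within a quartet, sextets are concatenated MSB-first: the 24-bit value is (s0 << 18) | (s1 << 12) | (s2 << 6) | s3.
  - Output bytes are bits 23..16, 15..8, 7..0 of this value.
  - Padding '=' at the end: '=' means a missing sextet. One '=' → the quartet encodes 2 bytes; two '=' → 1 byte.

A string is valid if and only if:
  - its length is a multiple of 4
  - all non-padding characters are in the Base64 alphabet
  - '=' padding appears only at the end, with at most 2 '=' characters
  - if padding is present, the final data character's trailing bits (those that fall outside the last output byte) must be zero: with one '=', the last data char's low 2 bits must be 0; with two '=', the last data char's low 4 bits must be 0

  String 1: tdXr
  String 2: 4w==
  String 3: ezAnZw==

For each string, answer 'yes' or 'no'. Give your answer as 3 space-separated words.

Answer: yes yes yes

Derivation:
String 1: 'tdXr' → valid
String 2: '4w==' → valid
String 3: 'ezAnZw==' → valid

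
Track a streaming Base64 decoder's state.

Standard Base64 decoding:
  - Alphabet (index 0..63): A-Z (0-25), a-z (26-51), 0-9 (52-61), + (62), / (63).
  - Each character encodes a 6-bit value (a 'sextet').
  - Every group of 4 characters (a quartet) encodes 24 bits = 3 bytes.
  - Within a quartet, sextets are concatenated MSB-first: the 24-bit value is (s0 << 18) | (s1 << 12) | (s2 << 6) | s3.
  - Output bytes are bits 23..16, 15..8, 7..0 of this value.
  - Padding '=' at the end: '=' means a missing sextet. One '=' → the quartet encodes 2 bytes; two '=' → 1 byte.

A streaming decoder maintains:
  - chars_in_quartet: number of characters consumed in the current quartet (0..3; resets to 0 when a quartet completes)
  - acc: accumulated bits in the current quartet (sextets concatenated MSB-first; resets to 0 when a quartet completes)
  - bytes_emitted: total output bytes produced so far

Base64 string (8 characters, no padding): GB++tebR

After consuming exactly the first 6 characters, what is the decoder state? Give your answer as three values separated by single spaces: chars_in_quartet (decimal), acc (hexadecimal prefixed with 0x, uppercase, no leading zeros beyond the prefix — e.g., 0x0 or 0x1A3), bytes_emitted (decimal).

Answer: 2 0xB5E 3

Derivation:
After char 0 ('G'=6): chars_in_quartet=1 acc=0x6 bytes_emitted=0
After char 1 ('B'=1): chars_in_quartet=2 acc=0x181 bytes_emitted=0
After char 2 ('+'=62): chars_in_quartet=3 acc=0x607E bytes_emitted=0
After char 3 ('+'=62): chars_in_quartet=4 acc=0x181FBE -> emit 18 1F BE, reset; bytes_emitted=3
After char 4 ('t'=45): chars_in_quartet=1 acc=0x2D bytes_emitted=3
After char 5 ('e'=30): chars_in_quartet=2 acc=0xB5E bytes_emitted=3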